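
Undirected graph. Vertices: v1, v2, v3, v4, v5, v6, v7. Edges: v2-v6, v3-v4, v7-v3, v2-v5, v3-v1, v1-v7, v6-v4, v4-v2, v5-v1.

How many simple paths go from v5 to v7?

6

v5–v1–v3–v7
v5–v1–v7
v5–v2–v4–v3–v1–v7
v5–v2–v4–v3–v7
v5–v2–v6–v4–v3–v1–v7
v5–v2–v6–v4–v3–v7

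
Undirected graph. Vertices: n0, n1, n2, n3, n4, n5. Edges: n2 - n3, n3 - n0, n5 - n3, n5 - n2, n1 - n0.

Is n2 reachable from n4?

No

n4 has no edges, so nothing is reachable from it.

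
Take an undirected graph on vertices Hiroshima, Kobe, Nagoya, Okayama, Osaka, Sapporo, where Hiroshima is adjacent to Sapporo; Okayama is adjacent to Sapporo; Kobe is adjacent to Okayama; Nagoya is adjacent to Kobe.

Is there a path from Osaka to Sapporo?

No

Osaka has no edges, so nothing is reachable from it.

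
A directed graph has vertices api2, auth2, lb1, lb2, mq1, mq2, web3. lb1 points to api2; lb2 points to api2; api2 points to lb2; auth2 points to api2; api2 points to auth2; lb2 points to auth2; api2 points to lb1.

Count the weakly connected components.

From api2: component {api2, auth2, lb1, lb2}.
From mq1: component {mq1}.
From mq2: component {mq2}.
From web3: component {web3}.
That's 4 components.

4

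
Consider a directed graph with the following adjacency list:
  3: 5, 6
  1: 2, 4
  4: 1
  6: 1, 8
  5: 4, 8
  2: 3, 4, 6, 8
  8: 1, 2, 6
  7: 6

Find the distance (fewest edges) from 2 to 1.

Distance 0: 2.
Distance 1: 3, 4, 6, 8.
Distance 2: 1, 5 — contains 1.

2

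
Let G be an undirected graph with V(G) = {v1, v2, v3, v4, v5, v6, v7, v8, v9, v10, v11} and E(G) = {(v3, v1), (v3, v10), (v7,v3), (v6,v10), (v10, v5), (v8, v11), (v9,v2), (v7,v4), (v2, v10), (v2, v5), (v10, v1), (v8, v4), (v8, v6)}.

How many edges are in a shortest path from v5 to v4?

4

Distance 0: v5.
Distance 1: v2, v10.
Distance 2: v1, v3, v6, v9.
Distance 3: v7, v8.
Distance 4: v4, v11 — contains v4.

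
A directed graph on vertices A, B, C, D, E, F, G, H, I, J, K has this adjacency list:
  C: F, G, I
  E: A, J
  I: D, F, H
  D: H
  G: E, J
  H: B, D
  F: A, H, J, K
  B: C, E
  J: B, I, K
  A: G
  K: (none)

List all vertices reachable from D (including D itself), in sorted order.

Start at D.
Its neighbours: H.
Then their neighbours: B.
Then next layer: C, E.
Then next layer: A, F, G, I, J.
Then next layer: K.
Every vertex is now reached.

A, B, C, D, E, F, G, H, I, J, K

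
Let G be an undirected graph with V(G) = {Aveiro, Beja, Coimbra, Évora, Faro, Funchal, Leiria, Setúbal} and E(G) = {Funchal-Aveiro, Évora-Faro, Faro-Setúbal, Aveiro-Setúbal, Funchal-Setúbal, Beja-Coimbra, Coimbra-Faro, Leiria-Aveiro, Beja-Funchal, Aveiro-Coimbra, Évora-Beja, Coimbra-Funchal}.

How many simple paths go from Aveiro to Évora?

19

Aveiro–Coimbra–Beja–Évora
Aveiro–Coimbra–Beja–Funchal–Setúbal–Faro–Évora
Aveiro–Coimbra–Faro–Évora
Aveiro–Coimbra–Faro–Setúbal–Funchal–Beja–Évora
Aveiro–Coimbra–Funchal–Beja–Évora
Aveiro–Coimbra–Funchal–Setúbal–Faro–Évora
Aveiro–Funchal–Beja–Coimbra–Faro–Évora
Aveiro–Funchal–Beja–Évora
... and 11 more.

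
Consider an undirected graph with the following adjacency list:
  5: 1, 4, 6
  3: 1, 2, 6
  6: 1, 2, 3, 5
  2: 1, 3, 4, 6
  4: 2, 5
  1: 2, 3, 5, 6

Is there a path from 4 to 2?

Explore from 4.
Distance 1: reach 2, 5.
Found 2.

Yes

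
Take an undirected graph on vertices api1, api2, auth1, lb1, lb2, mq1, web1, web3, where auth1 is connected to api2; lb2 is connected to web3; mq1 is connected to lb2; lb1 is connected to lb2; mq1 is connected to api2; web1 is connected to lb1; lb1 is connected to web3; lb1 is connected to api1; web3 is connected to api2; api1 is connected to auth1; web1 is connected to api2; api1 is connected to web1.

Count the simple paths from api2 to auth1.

11

api2–auth1
api2–mq1–lb2–lb1–api1–auth1
api2–mq1–lb2–lb1–web1–api1–auth1
api2–mq1–lb2–web3–lb1–api1–auth1
api2–mq1–lb2–web3–lb1–web1–api1–auth1
api2–web1–api1–auth1
api2–web1–lb1–api1–auth1
api2–web3–lb1–api1–auth1
api2–web3–lb1–web1–api1–auth1
api2–web3–lb2–lb1–api1–auth1
api2–web3–lb2–lb1–web1–api1–auth1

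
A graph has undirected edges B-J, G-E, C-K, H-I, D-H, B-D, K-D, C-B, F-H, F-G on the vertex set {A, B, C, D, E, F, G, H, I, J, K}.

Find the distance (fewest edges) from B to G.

4

Distance 0: B.
Distance 1: C, D, J.
Distance 2: H, K.
Distance 3: F, I.
Distance 4: G — contains G.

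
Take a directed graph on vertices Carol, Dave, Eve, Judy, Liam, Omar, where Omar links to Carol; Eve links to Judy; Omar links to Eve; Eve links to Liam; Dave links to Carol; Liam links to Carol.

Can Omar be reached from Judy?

No

Judy has no outgoing edges, so nothing is reachable from it.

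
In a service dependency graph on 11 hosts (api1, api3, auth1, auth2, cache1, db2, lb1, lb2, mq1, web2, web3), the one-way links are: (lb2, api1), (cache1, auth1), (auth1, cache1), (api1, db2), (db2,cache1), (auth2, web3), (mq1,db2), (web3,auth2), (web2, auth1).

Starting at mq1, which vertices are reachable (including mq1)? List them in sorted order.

Start at mq1.
Its neighbours: db2.
Then their neighbours: cache1.
Then next layer: auth1.
Nothing further is reachable.

auth1, cache1, db2, mq1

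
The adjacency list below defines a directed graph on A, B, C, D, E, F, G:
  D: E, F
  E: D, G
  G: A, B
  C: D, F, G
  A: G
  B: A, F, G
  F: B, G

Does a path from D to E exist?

Explore from D.
Distance 1: reach E, F.
Found E.

Yes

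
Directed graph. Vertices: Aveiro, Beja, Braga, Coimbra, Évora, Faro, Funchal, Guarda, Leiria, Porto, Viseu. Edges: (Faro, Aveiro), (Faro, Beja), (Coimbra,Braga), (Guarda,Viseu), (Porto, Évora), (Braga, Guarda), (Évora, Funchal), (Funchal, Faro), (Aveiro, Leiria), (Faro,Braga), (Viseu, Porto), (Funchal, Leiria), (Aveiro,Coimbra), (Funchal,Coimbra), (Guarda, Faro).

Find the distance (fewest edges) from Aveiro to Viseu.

4

Distance 0: Aveiro.
Distance 1: Coimbra, Leiria.
Distance 2: Braga.
Distance 3: Guarda.
Distance 4: Faro, Viseu — contains Viseu.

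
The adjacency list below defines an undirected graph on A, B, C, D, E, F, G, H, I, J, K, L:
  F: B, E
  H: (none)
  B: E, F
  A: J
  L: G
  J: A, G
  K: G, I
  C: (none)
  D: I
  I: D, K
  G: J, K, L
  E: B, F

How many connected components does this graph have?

4

From A: component {A, D, G, I, J, K, L}.
From B: component {B, E, F}.
From C: component {C}.
From H: component {H}.
That's 4 components.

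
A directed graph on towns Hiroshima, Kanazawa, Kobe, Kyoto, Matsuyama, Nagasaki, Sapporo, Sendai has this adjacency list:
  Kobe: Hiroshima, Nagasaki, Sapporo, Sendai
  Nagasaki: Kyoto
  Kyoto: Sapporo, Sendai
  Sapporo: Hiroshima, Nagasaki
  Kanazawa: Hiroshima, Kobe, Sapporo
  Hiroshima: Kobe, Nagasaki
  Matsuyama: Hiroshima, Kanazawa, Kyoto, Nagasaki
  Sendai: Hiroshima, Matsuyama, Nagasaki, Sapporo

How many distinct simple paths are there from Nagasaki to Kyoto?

1

Nagasaki→Kyoto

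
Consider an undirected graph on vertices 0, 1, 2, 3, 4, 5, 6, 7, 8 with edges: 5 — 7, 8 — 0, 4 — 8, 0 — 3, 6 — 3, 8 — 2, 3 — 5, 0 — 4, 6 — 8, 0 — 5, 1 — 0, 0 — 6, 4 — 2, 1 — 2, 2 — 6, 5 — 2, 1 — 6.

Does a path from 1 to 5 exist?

Yes

Explore from 1.
Distance 1: reach 0, 2, 6.
Distance 2: reach 3, 4, 5, 8.
Found 5.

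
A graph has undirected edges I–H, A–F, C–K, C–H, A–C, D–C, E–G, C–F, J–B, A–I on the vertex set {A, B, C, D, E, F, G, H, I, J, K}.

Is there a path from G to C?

Explore from G.
Distance 1: reach E.
The search is exhausted without reaching C; it lies in a different component.

No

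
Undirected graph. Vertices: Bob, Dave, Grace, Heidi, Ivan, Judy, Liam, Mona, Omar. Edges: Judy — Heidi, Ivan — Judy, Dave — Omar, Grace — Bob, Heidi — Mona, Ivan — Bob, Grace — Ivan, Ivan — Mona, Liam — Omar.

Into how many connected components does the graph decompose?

2

From Bob: component {Bob, Grace, Heidi, Ivan, Judy, Mona}.
From Dave: component {Dave, Liam, Omar}.
That's 2 components.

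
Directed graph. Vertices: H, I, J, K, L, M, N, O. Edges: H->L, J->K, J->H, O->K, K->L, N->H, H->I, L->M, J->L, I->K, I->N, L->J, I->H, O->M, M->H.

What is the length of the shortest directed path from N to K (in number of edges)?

Distance 0: N.
Distance 1: H.
Distance 2: I, L.
Distance 3: J, K, M — contains K.

3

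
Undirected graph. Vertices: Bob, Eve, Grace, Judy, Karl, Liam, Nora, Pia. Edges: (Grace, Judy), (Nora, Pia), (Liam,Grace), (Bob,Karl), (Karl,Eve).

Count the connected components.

3

From Bob: component {Bob, Eve, Karl}.
From Grace: component {Grace, Judy, Liam}.
From Nora: component {Nora, Pia}.
That's 3 components.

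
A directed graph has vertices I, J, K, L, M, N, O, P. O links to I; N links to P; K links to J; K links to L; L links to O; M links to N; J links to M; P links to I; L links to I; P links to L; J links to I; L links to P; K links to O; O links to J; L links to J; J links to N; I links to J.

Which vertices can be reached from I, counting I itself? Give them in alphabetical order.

I, J, L, M, N, O, P

Start at I.
Its neighbours: J.
Then their neighbours: M, N.
Then next layer: P.
Then next layer: L.
Then next layer: O.
Nothing further is reachable.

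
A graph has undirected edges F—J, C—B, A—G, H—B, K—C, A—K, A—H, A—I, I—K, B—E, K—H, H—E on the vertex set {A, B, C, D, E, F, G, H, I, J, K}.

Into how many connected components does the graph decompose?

3

From A: component {A, B, C, E, G, H, I, K}.
From D: component {D}.
From F: component {F, J}.
That's 3 components.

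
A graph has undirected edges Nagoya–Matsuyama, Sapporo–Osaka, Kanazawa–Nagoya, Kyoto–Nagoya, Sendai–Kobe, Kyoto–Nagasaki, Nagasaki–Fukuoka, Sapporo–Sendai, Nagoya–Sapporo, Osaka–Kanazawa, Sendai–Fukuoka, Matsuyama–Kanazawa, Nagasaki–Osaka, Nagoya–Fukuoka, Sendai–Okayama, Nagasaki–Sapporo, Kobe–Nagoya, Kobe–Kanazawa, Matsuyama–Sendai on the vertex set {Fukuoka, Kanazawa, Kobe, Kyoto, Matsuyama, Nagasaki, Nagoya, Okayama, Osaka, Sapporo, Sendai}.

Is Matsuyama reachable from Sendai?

Explore from Sendai.
Distance 1: reach Fukuoka, Kobe, Matsuyama, Okayama, Sapporo.
Found Matsuyama.

Yes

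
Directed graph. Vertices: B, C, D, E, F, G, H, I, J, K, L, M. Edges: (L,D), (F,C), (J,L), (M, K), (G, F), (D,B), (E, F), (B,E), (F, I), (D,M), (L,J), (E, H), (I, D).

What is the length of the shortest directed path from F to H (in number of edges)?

Distance 0: F.
Distance 1: C, I.
Distance 2: D.
Distance 3: B, M.
Distance 4: E, K.
Distance 5: H — contains H.

5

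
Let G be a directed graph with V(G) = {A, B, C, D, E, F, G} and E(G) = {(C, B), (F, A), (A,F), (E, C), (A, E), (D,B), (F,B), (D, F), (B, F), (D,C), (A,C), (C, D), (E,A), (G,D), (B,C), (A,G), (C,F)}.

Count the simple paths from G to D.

1

G→D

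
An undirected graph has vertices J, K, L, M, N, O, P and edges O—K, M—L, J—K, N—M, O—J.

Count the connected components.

3

From J: component {J, K, O}.
From L: component {L, M, N}.
From P: component {P}.
That's 3 components.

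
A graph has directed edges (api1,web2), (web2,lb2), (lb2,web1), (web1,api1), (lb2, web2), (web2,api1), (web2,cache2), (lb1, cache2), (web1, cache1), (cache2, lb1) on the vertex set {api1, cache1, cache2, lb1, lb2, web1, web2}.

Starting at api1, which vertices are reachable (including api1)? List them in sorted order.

Start at api1.
Its neighbours: web2.
Then their neighbours: cache2, lb2.
Then next layer: lb1, web1.
Then next layer: cache1.
Every vertex is now reached.

api1, cache1, cache2, lb1, lb2, web1, web2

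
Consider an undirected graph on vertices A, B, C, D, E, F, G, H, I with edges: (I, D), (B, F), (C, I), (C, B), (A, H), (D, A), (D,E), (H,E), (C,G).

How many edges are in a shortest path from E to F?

5

Distance 0: E.
Distance 1: D, H.
Distance 2: A, I.
Distance 3: C.
Distance 4: B, G.
Distance 5: F — contains F.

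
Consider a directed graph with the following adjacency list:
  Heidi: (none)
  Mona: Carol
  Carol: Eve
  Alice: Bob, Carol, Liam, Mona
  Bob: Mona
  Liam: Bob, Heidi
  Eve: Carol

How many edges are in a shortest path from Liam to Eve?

Distance 0: Liam.
Distance 1: Bob, Heidi.
Distance 2: Mona.
Distance 3: Carol.
Distance 4: Eve — contains Eve.

4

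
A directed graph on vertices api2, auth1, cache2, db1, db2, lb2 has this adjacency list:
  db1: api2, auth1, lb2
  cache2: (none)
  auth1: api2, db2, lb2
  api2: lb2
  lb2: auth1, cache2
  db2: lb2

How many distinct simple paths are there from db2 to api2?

1

db2→lb2→auth1→api2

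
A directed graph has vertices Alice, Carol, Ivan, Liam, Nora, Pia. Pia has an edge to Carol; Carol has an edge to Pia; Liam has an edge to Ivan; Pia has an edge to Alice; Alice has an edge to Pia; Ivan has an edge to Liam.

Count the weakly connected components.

3

From Alice: component {Alice, Carol, Pia}.
From Ivan: component {Ivan, Liam}.
From Nora: component {Nora}.
That's 3 components.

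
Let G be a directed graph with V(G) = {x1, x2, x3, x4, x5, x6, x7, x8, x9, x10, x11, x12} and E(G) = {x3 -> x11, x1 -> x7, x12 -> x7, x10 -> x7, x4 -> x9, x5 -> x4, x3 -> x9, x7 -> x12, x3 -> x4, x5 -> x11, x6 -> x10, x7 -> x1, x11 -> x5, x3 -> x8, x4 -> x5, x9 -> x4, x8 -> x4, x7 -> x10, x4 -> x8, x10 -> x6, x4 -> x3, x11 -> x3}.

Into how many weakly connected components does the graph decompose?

From x1: component {x1, x6, x7, x10, x12}.
From x2: component {x2}.
From x3: component {x3, x4, x5, x8, x9, x11}.
That's 3 components.

3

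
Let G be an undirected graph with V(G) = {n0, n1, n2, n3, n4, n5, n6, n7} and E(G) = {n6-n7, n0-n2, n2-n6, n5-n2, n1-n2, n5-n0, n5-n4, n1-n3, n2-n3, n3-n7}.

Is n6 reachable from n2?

Yes

Explore from n2.
Distance 1: reach n0, n1, n3, n5, n6.
Found n6.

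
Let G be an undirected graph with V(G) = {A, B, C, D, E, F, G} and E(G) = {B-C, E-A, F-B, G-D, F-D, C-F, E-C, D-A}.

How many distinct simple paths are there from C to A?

3

C–B–F–D–A
C–E–A
C–F–D–A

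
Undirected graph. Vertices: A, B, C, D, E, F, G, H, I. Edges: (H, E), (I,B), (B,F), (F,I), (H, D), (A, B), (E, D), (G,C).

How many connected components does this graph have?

3

From A: component {A, B, F, I}.
From C: component {C, G}.
From D: component {D, E, H}.
That's 3 components.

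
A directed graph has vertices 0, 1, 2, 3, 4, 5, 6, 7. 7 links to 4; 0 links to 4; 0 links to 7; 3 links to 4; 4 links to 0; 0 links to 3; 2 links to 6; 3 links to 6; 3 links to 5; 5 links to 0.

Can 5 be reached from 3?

Explore from 3.
Distance 1: reach 4, 5, 6.
Found 5.

Yes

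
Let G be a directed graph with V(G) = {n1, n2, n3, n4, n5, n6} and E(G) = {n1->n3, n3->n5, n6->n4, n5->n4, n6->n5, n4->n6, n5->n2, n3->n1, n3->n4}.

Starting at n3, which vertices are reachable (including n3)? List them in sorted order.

n1, n2, n3, n4, n5, n6

Start at n3.
Its neighbours: n1, n4, n5.
Then their neighbours: n2, n6.
Every vertex is now reached.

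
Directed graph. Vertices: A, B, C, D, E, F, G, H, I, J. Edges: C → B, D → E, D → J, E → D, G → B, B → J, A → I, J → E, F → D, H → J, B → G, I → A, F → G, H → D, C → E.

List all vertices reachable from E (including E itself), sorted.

Start at E.
Its neighbours: D.
Then their neighbours: J.
Nothing further is reachable.

D, E, J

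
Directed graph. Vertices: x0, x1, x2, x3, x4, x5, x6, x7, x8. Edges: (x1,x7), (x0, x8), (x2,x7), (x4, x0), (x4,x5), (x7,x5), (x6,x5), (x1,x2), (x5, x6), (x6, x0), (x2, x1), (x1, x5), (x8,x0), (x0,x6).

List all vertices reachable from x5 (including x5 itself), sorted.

x0, x5, x6, x8

Start at x5.
Its neighbours: x6.
Then their neighbours: x0.
Then next layer: x8.
Nothing further is reachable.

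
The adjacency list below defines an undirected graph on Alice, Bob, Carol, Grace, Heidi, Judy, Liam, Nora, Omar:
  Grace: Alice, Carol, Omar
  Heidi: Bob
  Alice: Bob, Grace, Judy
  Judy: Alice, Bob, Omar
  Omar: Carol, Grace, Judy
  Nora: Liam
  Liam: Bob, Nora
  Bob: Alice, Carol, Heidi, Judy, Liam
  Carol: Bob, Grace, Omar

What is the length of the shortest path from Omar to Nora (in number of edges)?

4

Distance 0: Omar.
Distance 1: Carol, Grace, Judy.
Distance 2: Alice, Bob.
Distance 3: Heidi, Liam.
Distance 4: Nora — contains Nora.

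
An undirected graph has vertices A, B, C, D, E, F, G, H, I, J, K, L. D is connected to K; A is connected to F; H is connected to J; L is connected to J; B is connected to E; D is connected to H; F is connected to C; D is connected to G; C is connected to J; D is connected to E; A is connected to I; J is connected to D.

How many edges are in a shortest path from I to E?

6

Distance 0: I.
Distance 1: A.
Distance 2: F.
Distance 3: C.
Distance 4: J.
Distance 5: D, H, L.
Distance 6: E, G, K — contains E.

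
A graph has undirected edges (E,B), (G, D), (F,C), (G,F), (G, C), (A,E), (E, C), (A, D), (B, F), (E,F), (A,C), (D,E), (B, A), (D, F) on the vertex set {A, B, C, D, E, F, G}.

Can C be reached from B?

Explore from B.
Distance 1: reach A, E, F.
Distance 2: reach C, D, G.
Found C.

Yes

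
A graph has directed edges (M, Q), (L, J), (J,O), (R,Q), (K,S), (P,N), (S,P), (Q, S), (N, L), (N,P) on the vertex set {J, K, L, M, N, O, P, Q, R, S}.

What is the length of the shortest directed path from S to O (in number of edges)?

Distance 0: S.
Distance 1: P.
Distance 2: N.
Distance 3: L.
Distance 4: J.
Distance 5: O — contains O.

5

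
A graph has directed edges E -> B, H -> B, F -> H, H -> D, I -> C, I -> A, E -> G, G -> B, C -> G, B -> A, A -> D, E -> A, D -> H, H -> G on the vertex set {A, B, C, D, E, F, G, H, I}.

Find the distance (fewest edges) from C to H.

5

Distance 0: C.
Distance 1: G.
Distance 2: B.
Distance 3: A.
Distance 4: D.
Distance 5: H — contains H.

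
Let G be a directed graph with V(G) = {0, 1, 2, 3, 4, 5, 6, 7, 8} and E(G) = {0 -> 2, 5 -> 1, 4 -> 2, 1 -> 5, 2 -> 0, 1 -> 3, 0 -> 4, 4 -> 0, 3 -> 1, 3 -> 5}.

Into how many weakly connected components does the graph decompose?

5

From 0: component {0, 2, 4}.
From 1: component {1, 3, 5}.
From 6: component {6}.
From 7: component {7}.
From 8: component {8}.
That's 5 components.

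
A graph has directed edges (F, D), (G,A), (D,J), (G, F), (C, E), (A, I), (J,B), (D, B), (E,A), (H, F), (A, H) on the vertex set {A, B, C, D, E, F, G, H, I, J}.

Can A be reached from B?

B has no outgoing edges, so nothing is reachable from it.

No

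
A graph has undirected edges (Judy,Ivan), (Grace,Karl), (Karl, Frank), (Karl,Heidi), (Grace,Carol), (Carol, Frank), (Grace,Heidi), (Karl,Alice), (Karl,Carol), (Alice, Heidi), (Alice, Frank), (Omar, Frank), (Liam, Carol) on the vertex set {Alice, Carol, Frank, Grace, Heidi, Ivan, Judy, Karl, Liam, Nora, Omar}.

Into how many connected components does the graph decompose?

From Alice: component {Alice, Carol, Frank, Grace, Heidi, Karl, Liam, Omar}.
From Ivan: component {Ivan, Judy}.
From Nora: component {Nora}.
That's 3 components.

3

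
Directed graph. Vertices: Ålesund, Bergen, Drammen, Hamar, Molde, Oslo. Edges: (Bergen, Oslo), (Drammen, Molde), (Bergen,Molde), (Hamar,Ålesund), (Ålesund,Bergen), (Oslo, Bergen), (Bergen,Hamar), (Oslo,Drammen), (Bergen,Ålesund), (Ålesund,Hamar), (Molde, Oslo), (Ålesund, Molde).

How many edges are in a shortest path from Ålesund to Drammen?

Distance 0: Ålesund.
Distance 1: Bergen, Hamar, Molde.
Distance 2: Oslo.
Distance 3: Drammen — contains Drammen.

3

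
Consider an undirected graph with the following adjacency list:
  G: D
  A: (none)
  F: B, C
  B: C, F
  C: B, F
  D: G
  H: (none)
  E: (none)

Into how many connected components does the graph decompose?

From A: component {A}.
From B: component {B, C, F}.
From D: component {D, G}.
From E: component {E}.
From H: component {H}.
That's 5 components.

5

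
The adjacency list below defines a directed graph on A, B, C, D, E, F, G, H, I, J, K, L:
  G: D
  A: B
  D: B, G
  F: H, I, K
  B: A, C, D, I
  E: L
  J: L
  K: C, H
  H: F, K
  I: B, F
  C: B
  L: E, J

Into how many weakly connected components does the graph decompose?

From A: component {A, B, C, D, F, G, H, I, K}.
From E: component {E, J, L}.
That's 2 components.

2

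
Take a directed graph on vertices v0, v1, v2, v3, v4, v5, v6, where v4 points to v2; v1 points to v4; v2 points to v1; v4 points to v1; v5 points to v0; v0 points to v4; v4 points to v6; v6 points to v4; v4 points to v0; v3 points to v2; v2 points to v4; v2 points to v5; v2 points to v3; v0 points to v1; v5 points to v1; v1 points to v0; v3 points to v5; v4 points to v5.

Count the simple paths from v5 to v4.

v5→v0→v1→v4
v5→v0→v4
v5→v1→v0→v4
v5→v1→v4

4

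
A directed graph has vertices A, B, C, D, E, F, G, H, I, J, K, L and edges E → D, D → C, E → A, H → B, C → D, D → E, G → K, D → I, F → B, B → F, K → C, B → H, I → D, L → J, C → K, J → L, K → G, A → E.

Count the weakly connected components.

From A: component {A, C, D, E, G, I, K}.
From B: component {B, F, H}.
From J: component {J, L}.
That's 3 components.

3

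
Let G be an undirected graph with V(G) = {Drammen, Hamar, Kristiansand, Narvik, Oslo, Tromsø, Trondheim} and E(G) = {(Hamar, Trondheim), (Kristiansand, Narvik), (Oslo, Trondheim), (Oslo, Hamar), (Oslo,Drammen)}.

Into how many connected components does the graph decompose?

From Drammen: component {Drammen, Hamar, Oslo, Trondheim}.
From Kristiansand: component {Kristiansand, Narvik}.
From Tromsø: component {Tromsø}.
That's 3 components.

3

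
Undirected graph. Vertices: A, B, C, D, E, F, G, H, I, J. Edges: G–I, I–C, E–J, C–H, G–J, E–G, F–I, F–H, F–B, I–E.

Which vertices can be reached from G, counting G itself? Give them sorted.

Start at G.
Its neighbours: E, I, J.
Then their neighbours: C, F.
Then next layer: B, H.
Nothing further is reachable.

B, C, E, F, G, H, I, J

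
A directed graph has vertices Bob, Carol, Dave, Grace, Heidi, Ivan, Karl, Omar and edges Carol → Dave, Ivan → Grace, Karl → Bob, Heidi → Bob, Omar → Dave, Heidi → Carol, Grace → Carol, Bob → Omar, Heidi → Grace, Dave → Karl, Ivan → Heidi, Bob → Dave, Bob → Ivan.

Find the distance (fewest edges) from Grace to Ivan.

Distance 0: Grace.
Distance 1: Carol.
Distance 2: Dave.
Distance 3: Karl.
Distance 4: Bob.
Distance 5: Ivan, Omar — contains Ivan.

5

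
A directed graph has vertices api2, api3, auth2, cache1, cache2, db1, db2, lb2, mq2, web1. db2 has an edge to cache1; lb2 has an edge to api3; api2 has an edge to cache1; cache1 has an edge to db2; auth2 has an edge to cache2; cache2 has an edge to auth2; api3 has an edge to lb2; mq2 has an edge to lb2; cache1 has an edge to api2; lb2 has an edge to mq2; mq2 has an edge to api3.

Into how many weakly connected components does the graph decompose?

From api2: component {api2, cache1, db2}.
From api3: component {api3, lb2, mq2}.
From auth2: component {auth2, cache2}.
From db1: component {db1}.
From web1: component {web1}.
That's 5 components.

5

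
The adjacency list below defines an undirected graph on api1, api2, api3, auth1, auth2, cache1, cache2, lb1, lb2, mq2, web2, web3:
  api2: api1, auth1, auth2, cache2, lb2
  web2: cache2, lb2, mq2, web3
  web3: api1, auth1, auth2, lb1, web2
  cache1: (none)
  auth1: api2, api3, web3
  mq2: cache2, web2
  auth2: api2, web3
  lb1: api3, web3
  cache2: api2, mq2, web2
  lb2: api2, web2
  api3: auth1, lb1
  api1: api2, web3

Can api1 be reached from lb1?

Explore from lb1.
Distance 1: reach api3, web3.
Distance 2: reach api1, auth1, auth2, web2.
Found api1.

Yes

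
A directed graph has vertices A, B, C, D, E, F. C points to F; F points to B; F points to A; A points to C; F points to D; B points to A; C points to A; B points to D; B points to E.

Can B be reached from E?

E has no outgoing edges, so nothing is reachable from it.

No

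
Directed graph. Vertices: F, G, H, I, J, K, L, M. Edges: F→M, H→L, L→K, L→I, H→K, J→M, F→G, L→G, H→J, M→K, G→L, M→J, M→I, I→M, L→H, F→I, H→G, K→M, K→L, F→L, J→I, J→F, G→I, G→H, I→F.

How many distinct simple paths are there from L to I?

23

L→G→H→J→F→I
L→G→H→J→F→M→I
L→G→H→J→I
L→G→H→J→M→I
L→G→H→K→M→I
L→G→H→K→M→J→F→I
L→G→H→K→M→J→I
L→G→I
... and 15 more.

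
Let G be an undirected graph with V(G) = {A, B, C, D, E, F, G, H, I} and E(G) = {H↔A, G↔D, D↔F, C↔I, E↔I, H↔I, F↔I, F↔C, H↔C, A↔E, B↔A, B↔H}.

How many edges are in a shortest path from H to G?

4

Distance 0: H.
Distance 1: A, B, C, I.
Distance 2: E, F.
Distance 3: D.
Distance 4: G — contains G.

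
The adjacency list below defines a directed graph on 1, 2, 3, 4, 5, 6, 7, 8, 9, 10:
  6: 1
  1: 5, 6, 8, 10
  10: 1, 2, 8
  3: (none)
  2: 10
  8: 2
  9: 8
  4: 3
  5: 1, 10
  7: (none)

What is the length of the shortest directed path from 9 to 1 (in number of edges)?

4

Distance 0: 9.
Distance 1: 8.
Distance 2: 2.
Distance 3: 10.
Distance 4: 1 — contains 1.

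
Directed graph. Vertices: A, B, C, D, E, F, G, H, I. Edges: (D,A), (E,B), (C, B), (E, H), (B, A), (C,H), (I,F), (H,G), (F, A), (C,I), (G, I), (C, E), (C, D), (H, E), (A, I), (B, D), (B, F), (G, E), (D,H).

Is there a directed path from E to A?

Yes

Explore from E.
Distance 1: reach B, H.
Distance 2: reach A, D, F, G.
Found A.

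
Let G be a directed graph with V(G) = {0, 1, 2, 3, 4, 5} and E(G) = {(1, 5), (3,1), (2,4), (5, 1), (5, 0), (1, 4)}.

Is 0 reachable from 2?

No

Explore from 2.
Distance 1: reach 4.
The search from 2 is exhausted; no directed path reaches 0.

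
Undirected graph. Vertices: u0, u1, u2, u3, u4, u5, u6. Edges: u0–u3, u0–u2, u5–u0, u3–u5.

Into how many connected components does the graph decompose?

From u0: component {u0, u2, u3, u5}.
From u1: component {u1}.
From u4: component {u4}.
From u6: component {u6}.
That's 4 components.

4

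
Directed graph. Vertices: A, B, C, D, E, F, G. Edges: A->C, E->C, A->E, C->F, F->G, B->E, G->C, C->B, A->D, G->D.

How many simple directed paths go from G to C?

1

G→C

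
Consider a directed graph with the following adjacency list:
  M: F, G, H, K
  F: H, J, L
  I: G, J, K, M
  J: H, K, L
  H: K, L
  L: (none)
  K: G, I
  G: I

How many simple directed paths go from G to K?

G→I→J→H→K
G→I→J→K
G→I→K
G→I→M→F→H→K
G→I→M→F→J→H→K
G→I→M→F→J→K
G→I→M→H→K
G→I→M→K

8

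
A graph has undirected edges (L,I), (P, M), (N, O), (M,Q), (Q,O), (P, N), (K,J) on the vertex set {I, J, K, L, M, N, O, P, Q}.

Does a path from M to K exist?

No

Explore from M.
Distance 1: reach P, Q.
Distance 2: reach N, O.
The search is exhausted without reaching K; it lies in a different component.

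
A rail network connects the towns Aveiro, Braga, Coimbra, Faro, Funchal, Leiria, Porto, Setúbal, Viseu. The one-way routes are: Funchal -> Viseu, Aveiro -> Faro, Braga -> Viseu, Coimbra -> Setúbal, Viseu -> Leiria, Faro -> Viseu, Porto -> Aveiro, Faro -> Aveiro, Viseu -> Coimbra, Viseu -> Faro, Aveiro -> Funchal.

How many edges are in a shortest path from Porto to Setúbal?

Distance 0: Porto.
Distance 1: Aveiro.
Distance 2: Faro, Funchal.
Distance 3: Viseu.
Distance 4: Coimbra, Leiria.
Distance 5: Setúbal — contains Setúbal.

5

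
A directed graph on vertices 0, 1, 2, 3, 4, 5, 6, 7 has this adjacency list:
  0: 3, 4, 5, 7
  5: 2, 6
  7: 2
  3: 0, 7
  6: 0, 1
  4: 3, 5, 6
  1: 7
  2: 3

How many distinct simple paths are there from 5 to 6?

5→2→3→0→4→6
5→6

2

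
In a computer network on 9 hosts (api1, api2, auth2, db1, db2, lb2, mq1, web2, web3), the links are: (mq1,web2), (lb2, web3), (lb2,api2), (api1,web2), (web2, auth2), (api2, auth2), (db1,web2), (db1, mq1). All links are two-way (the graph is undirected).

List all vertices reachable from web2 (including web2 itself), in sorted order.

api1, api2, auth2, db1, lb2, mq1, web2, web3

Start at web2.
Its neighbours: api1, auth2, db1, mq1.
Then their neighbours: api2.
Then next layer: lb2.
Then next layer: web3.
Nothing further is reachable.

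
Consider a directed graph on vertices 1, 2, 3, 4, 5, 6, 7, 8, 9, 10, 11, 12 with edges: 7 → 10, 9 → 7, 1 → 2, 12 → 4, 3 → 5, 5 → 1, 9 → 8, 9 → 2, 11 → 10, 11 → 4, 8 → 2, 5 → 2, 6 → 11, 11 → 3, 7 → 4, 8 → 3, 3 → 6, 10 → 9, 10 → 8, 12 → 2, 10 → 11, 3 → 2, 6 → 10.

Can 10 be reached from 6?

Yes

Explore from 6.
Distance 1: reach 10, 11.
Found 10.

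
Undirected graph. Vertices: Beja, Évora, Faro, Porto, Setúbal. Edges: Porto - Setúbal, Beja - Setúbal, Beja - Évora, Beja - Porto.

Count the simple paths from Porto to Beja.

2

Porto–Beja
Porto–Setúbal–Beja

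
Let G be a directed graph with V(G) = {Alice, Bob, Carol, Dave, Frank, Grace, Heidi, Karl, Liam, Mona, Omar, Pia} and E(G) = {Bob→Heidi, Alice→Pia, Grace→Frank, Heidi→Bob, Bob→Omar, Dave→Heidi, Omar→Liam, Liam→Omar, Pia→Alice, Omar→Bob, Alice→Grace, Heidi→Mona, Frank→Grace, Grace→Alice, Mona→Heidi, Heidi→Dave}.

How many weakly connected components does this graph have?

4

From Alice: component {Alice, Frank, Grace, Pia}.
From Bob: component {Bob, Dave, Heidi, Liam, Mona, Omar}.
From Carol: component {Carol}.
From Karl: component {Karl}.
That's 4 components.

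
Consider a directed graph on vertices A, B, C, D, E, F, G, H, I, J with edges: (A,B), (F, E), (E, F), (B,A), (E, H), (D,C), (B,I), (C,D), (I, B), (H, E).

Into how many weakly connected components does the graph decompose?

5

From A: component {A, B, I}.
From C: component {C, D}.
From E: component {E, F, H}.
From G: component {G}.
From J: component {J}.
That's 5 components.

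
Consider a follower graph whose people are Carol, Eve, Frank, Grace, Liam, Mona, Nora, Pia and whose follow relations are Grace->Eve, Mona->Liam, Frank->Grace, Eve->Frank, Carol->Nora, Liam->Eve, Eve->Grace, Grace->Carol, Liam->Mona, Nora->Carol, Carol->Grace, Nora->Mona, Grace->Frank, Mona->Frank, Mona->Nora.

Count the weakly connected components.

From Carol: component {Carol, Eve, Frank, Grace, Liam, Mona, Nora}.
From Pia: component {Pia}.
That's 2 components.

2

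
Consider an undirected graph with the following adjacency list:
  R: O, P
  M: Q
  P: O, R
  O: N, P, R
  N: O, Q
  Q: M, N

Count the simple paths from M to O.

M–Q–N–O

1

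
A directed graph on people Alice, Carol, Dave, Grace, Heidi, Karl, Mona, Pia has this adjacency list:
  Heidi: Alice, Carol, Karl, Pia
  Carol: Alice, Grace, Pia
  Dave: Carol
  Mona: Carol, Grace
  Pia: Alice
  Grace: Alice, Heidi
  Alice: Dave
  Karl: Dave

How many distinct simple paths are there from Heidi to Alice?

Heidi→Alice
Heidi→Carol→Alice
Heidi→Carol→Grace→Alice
Heidi→Carol→Pia→Alice
Heidi→Karl→Dave→Carol→Alice
Heidi→Karl→Dave→Carol→Grace→Alice
Heidi→Karl→Dave→Carol→Pia→Alice
Heidi→Pia→Alice

8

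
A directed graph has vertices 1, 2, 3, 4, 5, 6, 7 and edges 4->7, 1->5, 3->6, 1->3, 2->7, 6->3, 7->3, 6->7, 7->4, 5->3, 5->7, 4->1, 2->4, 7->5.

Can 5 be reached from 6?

Explore from 6.
Distance 1: reach 3, 7.
Distance 2: reach 4, 5.
Found 5.

Yes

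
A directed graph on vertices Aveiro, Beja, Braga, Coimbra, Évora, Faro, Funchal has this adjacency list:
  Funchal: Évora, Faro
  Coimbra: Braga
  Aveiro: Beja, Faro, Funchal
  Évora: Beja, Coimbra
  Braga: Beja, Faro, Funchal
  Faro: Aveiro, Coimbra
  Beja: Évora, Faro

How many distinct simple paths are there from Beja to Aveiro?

Beja→Évora→Coimbra→Braga→Faro→Aveiro
Beja→Évora→Coimbra→Braga→Funchal→Faro→Aveiro
Beja→Faro→Aveiro

3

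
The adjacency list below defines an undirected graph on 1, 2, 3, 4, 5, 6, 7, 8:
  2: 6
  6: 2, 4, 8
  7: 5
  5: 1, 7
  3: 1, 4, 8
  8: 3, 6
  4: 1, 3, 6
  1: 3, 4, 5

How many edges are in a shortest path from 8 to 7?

4

Distance 0: 8.
Distance 1: 3, 6.
Distance 2: 1, 2, 4.
Distance 3: 5.
Distance 4: 7 — contains 7.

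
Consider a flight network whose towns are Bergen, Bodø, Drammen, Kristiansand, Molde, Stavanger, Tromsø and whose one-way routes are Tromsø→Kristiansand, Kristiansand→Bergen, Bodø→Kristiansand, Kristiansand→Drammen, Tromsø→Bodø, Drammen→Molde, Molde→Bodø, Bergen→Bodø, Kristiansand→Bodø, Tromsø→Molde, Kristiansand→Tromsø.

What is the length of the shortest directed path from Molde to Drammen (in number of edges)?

3

Distance 0: Molde.
Distance 1: Bodø.
Distance 2: Kristiansand.
Distance 3: Bergen, Drammen, Tromsø — contains Drammen.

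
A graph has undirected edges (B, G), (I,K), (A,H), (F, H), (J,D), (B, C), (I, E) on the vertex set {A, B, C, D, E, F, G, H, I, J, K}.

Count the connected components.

4

From A: component {A, F, H}.
From B: component {B, C, G}.
From D: component {D, J}.
From E: component {E, I, K}.
That's 4 components.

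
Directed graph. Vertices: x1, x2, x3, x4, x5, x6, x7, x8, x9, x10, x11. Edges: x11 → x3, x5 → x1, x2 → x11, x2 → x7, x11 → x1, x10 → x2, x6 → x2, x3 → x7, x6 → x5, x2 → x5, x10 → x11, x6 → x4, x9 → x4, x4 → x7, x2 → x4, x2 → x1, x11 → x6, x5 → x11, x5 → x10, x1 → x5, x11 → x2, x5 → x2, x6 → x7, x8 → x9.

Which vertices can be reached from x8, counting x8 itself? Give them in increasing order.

Start at x8.
Its neighbours: x9.
Then their neighbours: x4.
Then next layer: x7.
Nothing further is reachable.

x4, x7, x8, x9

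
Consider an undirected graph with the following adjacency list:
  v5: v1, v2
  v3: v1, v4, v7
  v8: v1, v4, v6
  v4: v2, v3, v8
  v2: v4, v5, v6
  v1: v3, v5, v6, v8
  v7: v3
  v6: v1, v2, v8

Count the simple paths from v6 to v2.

v6–v1–v3–v4–v2
v6–v1–v5–v2
v6–v1–v8–v4–v2
v6–v2
v6–v8–v1–v3–v4–v2
v6–v8–v1–v5–v2
v6–v8–v4–v2
v6–v8–v4–v3–v1–v5–v2

8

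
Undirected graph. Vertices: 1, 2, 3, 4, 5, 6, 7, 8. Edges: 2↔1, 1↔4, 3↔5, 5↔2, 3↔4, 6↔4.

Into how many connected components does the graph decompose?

3

From 1: component {1, 2, 3, 4, 5, 6}.
From 7: component {7}.
From 8: component {8}.
That's 3 components.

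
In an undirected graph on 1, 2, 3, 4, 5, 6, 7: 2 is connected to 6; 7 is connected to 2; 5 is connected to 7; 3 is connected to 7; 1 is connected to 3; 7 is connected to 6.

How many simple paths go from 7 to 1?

7–3–1

1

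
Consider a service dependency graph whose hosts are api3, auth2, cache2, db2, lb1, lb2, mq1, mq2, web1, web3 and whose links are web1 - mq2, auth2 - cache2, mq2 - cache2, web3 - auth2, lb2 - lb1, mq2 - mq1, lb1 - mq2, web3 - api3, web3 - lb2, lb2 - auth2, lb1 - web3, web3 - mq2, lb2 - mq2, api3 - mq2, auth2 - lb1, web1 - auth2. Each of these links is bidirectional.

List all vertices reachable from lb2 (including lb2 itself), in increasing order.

api3, auth2, cache2, lb1, lb2, mq1, mq2, web1, web3

Start at lb2.
Its neighbours: auth2, lb1, mq2, web3.
Then their neighbours: api3, cache2, mq1, web1.
Nothing further is reachable.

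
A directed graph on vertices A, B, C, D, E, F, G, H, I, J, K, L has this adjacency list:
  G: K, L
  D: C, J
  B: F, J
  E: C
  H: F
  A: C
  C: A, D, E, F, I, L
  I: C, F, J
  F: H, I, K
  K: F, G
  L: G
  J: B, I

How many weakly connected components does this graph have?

1

From A: component {A, B, C, D, E, F, G, H, I, J, K, L}.
That's 1 component.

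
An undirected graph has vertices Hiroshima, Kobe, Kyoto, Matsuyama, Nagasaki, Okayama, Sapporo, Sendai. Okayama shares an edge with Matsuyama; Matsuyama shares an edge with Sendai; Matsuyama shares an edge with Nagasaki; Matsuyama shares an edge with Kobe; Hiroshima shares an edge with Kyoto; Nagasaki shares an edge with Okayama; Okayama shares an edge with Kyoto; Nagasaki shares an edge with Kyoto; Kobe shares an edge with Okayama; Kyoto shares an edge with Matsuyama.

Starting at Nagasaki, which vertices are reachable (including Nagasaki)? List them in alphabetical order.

Start at Nagasaki.
Its neighbours: Kyoto, Matsuyama, Okayama.
Then their neighbours: Hiroshima, Kobe, Sendai.
Nothing further is reachable.

Hiroshima, Kobe, Kyoto, Matsuyama, Nagasaki, Okayama, Sendai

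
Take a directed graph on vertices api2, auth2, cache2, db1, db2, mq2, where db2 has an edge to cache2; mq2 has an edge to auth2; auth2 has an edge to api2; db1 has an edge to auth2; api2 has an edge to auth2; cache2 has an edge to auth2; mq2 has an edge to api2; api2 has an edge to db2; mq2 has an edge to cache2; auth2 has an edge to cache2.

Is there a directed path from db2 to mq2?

Explore from db2.
Distance 1: reach cache2.
Distance 2: reach auth2.
Distance 3: reach api2.
The search from db2 is exhausted; no directed path reaches mq2.

No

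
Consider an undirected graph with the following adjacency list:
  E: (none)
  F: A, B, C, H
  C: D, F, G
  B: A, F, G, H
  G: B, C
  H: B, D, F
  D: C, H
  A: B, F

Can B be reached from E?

E has no edges, so nothing is reachable from it.

No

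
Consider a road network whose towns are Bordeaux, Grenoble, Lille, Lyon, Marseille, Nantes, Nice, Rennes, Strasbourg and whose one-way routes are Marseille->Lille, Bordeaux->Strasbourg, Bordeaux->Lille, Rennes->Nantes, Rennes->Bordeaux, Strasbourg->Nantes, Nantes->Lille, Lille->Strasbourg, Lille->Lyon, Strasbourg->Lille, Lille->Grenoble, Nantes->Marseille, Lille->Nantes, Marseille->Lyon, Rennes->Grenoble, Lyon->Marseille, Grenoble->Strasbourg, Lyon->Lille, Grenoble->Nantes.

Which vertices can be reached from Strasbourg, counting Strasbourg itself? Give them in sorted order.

Start at Strasbourg.
Its neighbours: Lille, Nantes.
Then their neighbours: Grenoble, Lyon, Marseille.
Nothing further is reachable.

Grenoble, Lille, Lyon, Marseille, Nantes, Strasbourg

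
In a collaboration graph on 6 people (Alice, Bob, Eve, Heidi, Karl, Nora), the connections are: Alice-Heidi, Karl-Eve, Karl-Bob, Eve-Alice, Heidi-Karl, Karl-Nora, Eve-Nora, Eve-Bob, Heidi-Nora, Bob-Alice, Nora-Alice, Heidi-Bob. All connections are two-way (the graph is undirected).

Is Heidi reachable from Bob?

Explore from Bob.
Distance 1: reach Alice, Eve, Heidi, Karl.
Found Heidi.

Yes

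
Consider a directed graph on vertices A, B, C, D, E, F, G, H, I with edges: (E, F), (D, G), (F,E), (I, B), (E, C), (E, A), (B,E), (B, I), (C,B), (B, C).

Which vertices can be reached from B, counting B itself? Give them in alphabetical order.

Start at B.
Its neighbours: C, E, I.
Then their neighbours: A, F.
Nothing further is reachable.

A, B, C, E, F, I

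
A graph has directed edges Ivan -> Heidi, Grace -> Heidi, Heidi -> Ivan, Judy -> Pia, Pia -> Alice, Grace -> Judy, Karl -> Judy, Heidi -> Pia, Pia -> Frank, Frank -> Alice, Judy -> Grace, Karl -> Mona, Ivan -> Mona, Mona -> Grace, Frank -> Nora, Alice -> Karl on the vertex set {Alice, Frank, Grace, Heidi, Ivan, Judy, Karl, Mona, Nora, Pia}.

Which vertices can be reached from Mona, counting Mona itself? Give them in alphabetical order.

Start at Mona.
Its neighbours: Grace.
Then their neighbours: Heidi, Judy.
Then next layer: Ivan, Pia.
Then next layer: Alice, Frank.
Then next layer: Karl, Nora.
Every vertex is now reached.

Alice, Frank, Grace, Heidi, Ivan, Judy, Karl, Mona, Nora, Pia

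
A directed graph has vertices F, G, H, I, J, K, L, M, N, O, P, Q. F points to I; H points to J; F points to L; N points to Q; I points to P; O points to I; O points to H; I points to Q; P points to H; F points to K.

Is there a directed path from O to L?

Explore from O.
Distance 1: reach H, I.
Distance 2: reach J, P, Q.
The search from O is exhausted; no directed path reaches L.

No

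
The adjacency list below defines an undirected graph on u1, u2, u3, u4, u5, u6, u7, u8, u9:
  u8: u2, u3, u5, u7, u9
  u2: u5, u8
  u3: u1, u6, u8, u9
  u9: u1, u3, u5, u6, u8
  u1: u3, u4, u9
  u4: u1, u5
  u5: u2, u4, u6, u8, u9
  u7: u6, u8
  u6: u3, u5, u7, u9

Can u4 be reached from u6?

Yes

Explore from u6.
Distance 1: reach u3, u5, u7, u9.
Distance 2: reach u1, u2, u4, u8.
Found u4.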